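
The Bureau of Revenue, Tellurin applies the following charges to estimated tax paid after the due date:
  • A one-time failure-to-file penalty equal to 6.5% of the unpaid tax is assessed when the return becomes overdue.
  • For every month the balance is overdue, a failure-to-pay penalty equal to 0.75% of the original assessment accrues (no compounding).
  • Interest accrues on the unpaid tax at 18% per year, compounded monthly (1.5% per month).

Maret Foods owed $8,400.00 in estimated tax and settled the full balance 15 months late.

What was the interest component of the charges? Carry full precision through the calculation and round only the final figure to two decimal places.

$2,101.95

Interest: $8,400.00 × ((1 + 0.015)^15 − 1) = $8,400.00 × 0.2502321… = $2,101.9494…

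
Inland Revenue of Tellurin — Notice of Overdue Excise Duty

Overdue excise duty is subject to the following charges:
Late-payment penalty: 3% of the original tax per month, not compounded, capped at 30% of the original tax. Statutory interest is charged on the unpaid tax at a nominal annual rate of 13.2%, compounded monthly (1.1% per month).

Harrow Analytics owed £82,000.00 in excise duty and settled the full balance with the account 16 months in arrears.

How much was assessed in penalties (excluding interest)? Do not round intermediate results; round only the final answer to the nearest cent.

£24,600.00

Penalty (uncapped): 16 × 3% × £82,000.00 = £39,360.00; cap = 30% × £82,000.00 = £24,600.00 → penalty = £24,600.00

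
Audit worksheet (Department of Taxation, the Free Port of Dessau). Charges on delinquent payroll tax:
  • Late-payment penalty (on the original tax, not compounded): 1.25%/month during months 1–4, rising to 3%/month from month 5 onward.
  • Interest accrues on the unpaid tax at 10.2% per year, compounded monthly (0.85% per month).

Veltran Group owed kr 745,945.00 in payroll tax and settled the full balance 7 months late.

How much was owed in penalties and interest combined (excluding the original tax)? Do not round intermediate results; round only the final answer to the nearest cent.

kr 149,963.98

Penalty, months 1–4: 4 × 1.25% × kr 745,945.00 = kr 37,297.25
Penalty, months 5–7: 3 × 3% × kr 745,945.00 = kr 67,135.05
Interest: kr 745,945.00 × ((1 + 0.0085)^7 − 1) = kr 745,945.00 × 0.0610389… = kr 45,531.6832…
Penalties + interest = kr 104,432.3000 + kr 45,531.6832… = kr 149,963.98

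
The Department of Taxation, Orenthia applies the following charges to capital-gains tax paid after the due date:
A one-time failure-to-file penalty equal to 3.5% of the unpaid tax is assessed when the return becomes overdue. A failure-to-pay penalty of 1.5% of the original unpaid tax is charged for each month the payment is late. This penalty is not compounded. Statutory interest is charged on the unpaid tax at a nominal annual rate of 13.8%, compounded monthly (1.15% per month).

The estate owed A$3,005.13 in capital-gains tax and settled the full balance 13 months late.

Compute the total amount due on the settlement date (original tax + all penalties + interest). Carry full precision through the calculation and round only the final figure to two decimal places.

Failure-to-file penalty: 3.5% × A$3,005.13 = A$105.18…
Failure-to-pay penalty = 1.5% × A$3,005.13 × 13 mo = A$586.00…
Interest: A$3,005.13 × ((1 + 0.0115)^13 − 1) = A$3,005.13 × 0.1602632… = A$481.6119…
Total = A$3,005.13 + A$691.1799 + A$481.6119… = A$4,177.92

A$4,177.92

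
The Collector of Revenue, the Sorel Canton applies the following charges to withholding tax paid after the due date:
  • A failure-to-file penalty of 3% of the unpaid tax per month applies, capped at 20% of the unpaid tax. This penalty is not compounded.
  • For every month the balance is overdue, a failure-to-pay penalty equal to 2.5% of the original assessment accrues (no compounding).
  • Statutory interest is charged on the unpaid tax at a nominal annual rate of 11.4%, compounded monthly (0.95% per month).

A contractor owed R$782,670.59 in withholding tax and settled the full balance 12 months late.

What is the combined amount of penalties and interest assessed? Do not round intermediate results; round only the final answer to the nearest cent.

Failure-to-file: 12 × 3% × R$782,670.59 = R$281,761.41…, capped at 20% × R$782,670.59 = R$156,534.12…
Failure-to-pay penalty = 2.5% × R$782,670.59 × 12 mo = R$234,801.18…
Interest: R$782,670.59 × ((1 + 0.0095)^12 − 1) = R$782,670.59 × 0.1201492… = R$94,037.2580…
Penalties + interest = R$391,335.2950 + R$94,037.2580… = R$485,372.55

R$485,372.55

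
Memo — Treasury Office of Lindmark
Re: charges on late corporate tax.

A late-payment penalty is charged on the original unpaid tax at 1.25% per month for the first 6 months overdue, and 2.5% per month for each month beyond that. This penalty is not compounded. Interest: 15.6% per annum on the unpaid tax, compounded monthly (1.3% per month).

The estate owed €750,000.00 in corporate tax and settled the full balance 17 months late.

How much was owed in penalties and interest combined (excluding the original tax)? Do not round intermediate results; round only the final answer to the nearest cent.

Penalty, months 1–6: 6 × 1.25% × €750,000.00 = €56,250.00
Penalty, months 7–17: 11 × 2.5% × €750,000.00 = €206,250.00
Interest: €750,000.00 × ((1 + 0.013)^17 − 1) = €750,000.00 × 0.2455483… = €184,161.2203…
Penalties + interest = €262,500.0000 + €184,161.2203… = €446,661.22

€446,661.22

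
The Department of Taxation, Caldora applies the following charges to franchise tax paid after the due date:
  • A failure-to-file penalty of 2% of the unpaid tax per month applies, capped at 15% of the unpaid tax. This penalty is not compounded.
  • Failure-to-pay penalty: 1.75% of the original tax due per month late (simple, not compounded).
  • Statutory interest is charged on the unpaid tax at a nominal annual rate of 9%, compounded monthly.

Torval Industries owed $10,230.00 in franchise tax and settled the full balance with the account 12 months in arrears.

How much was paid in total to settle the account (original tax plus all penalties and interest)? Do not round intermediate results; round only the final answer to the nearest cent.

Failure-to-file: 12 × 2% × $10,230.00 = $2,455.20, capped at 15% × $10,230.00 = $1,534.50
Failure-to-pay penalty = 1.75% × $10,230.00 × 12 mo = $2,148.30
Interest (9%/yr ÷ 12 = 0.75%/month): $10,230.00 × ((1 + 0.0075)^12 − 1) = $959.6446…
Total = $10,230.00 + $3,682.8000 + $959.6446… = $14,872.44

$14,872.44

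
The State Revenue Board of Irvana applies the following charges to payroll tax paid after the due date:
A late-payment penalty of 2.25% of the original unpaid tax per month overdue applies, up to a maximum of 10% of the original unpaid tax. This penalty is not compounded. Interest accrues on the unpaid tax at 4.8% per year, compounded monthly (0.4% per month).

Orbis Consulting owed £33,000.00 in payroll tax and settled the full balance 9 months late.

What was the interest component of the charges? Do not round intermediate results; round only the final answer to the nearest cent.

£1,207.19

Interest: £33,000.00 × ((1 + 0.004)^9 − 1) = £33,000.00 × 0.0365814… = £1,207.1865…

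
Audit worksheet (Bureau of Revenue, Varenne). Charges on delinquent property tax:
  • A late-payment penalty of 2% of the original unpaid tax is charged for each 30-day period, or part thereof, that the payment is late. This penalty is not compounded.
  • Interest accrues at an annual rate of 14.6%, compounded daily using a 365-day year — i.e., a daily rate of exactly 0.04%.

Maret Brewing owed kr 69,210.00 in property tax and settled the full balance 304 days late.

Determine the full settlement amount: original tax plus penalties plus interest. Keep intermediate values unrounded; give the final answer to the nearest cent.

Penalty periods: ⌈304/30⌉ = 11; penalty = 11 × 2% × kr 69,210.00 = kr 15,226.20
Interest: kr 69,210.00 × ((1 + 0.0004)^304 − 1) = kr 69,210.00 × 0.12927483… = kr 8,947.1112…
Total = kr 69,210.00 + kr 15,226.2000 + kr 8,947.1112… = kr 93,383.31

kr 93,383.31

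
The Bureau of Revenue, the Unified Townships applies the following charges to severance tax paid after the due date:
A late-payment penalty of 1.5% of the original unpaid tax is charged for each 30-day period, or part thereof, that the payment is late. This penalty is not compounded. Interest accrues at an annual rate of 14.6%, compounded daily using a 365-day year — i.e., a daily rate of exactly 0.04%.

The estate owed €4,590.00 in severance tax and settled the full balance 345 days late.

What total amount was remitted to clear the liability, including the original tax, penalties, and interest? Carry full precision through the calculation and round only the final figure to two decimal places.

€6,095.26

Penalty periods: ⌈345/30⌉ = 12; penalty = 12 × 1.5% × €4,590.00 = €826.20
Interest: €4,590.00 × ((1 + 0.0004)^345 − 1) = €4,590.00 × 0.14794388… = €679.0624…
Total = €4,590.00 + €826.2000 + €679.0624… = €6,095.26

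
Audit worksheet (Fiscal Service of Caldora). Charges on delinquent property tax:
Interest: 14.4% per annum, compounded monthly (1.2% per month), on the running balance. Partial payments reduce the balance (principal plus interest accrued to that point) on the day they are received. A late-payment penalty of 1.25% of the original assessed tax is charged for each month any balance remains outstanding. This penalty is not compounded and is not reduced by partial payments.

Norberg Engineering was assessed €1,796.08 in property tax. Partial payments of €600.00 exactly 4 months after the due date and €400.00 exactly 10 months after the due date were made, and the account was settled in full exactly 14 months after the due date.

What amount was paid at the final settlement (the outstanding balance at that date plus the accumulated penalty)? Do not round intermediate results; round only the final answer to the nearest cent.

Balance at month 4: €1,796.0800 × (1 + 0.012)^4 = €1,883.8561…
After €600.00 payment: €1,883.8561… − €600.00 = €1,283.8561…
Balance at month 10: €1,283.8561… × (1 + 0.012)^6 = €1,379.1116…
After €400.00 payment: €1,379.1116… − €400.00 = €979.1116…
Balance at month 14: €979.1116… × (1 + 0.012)^4 = €1,026.9617…
Penalty: 14 × 1.25% × €1,796.08 = €314.31…
Final settlement = outstanding balance + penalty = €1,026.9617… + €314.31… = €1,341.28

€1,341.28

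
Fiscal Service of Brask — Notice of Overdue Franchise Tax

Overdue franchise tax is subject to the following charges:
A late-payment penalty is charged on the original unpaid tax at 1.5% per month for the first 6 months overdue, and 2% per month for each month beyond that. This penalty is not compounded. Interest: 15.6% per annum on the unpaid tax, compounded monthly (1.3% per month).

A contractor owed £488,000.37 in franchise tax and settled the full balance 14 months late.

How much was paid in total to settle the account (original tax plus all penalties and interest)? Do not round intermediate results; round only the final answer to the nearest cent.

Penalty, months 1–6: 6 × 1.5% × £488,000.37 = £43,920.03…
Penalty, months 7–14: 8 × 2% × £488,000.37 = £78,080.06…
Interest: £488,000.37 × ((1 + 0.013)^14 − 1) = £488,000.37 × 0.1982081… = £96,725.6045…
Total = £488,000.37 + £122,000.0925 + £96,725.6045… = £706,726.07

£706,726.07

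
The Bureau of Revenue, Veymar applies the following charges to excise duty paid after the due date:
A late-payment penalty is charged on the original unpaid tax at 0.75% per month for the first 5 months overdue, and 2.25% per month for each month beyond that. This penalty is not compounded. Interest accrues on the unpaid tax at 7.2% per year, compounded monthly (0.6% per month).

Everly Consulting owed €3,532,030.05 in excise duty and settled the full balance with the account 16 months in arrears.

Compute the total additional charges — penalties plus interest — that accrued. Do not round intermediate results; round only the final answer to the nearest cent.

€1,361,397.51

Penalty, months 1–5: 5 × 0.75% × €3,532,030.05 = €132,451.13…
Penalty, months 6–16: 11 × 2.25% × €3,532,030.05 = €874,177.44…
Interest: €3,532,030.05 × ((1 + 0.006)^16 − 1) = €3,532,030.05 × 0.1004434… = €354,768.9413…
Penalties + interest = €1,006,628.5643… + €354,768.9413… = €1,361,397.51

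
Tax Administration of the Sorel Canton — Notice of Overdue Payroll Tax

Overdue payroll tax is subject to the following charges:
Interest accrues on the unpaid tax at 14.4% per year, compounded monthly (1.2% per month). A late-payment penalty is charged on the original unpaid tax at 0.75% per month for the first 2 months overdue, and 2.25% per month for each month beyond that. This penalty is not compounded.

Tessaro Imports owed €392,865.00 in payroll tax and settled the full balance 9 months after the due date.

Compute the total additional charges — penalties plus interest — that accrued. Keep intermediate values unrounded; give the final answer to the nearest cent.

Penalty, months 1–2: 2 × 0.75% × €392,865.00 = €5,892.98…
Penalty, months 3–9: 7 × 2.25% × €392,865.00 = €61,876.24…
Interest: €392,865.00 × ((1 + 0.012)^9 − 1) = €392,865.00 × 0.1133318… = €44,524.0962…
Penalties + interest = €67,769.2125 + €44,524.0962… = €112,293.31

€112,293.31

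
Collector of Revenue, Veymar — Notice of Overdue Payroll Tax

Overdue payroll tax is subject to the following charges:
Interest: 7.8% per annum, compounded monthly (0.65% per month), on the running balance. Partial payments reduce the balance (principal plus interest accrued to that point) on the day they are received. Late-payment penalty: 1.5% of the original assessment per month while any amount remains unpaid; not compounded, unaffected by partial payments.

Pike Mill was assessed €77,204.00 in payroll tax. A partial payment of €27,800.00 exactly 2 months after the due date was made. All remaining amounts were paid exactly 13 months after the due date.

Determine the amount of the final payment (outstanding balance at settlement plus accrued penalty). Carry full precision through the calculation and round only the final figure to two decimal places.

€69,189.53

Balance at month 2: €77,204.0000 × (1 + 0.0065)^2 = €78,210.9139…
After €27,800.00 payment: €78,210.9139… − €27,800.00 = €50,410.9139…
Balance at month 13: €50,410.9139… × (1 + 0.0065)^11 = €54,134.7508…
Penalty: 13 × 1.5% × €77,204.00 = €15,054.78
Final settlement = outstanding balance + penalty = €54,134.7508… + €15,054.78 = €69,189.53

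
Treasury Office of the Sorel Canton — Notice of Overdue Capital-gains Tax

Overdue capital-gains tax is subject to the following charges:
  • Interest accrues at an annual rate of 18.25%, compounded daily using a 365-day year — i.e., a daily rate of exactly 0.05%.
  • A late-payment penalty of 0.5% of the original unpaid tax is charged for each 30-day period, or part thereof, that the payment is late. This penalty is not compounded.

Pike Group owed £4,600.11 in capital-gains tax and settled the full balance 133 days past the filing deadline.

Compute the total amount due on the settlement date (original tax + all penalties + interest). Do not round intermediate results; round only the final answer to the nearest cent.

Penalty periods: ⌈133/30⌉ = 5; penalty = 5 × 0.5% × £4,600.11 = £115.00…
Interest: £4,600.11 × ((1 + 0.0005)^133 − 1) = £4,600.11 × 0.06874320… = £316.2263…
Total = £4,600.11 + £115.0028… + £316.2263… = £5,031.34

£5,031.34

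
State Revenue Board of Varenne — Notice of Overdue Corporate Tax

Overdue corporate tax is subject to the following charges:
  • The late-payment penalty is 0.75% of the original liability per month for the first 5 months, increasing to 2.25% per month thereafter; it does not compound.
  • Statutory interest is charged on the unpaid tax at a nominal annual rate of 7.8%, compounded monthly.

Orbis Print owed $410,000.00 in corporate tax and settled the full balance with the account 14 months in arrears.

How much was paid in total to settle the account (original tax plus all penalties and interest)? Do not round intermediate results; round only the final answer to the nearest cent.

$547,328.07

Penalty, months 1–5: 5 × 0.75% × $410,000.00 = $15,375.00
Penalty, months 6–14: 9 × 2.25% × $410,000.00 = $83,025.00
Interest (7.8%/yr ÷ 12 = 0.65%/month): $410,000.00 × ((1 + 0.0065)^14 − 1) = $38,928.0748…
Total = $410,000.00 + $98,400.0000 + $38,928.0748… = $547,328.07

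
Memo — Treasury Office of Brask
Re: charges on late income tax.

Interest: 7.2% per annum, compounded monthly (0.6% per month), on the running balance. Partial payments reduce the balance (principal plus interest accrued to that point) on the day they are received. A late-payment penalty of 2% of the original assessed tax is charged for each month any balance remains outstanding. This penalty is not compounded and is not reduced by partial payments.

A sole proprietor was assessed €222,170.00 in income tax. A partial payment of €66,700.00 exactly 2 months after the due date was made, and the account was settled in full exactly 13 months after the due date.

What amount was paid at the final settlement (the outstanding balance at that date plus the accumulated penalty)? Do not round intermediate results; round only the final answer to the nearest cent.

€226,664.57

Balance at month 2: €222,170.0000 × (1 + 0.006)^2 = €224,844.0381…
After €66,700.00 payment: €224,844.0381… − €66,700.00 = €158,144.0381…
Balance at month 13: €158,144.0381… × (1 + 0.006)^11 = €168,900.3743…
Penalty: 13 × 2% × €222,170.00 = €57,764.20
Final settlement = outstanding balance + penalty = €168,900.3743… + €57,764.20 = €226,664.57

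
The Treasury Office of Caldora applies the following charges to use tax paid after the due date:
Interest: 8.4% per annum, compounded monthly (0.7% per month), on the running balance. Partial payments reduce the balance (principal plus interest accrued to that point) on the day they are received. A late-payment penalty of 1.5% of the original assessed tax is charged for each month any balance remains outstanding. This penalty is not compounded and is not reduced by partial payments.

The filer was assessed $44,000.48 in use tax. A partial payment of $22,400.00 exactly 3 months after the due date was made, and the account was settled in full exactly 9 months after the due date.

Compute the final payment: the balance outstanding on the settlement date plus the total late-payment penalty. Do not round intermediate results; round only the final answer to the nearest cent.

$29,434.05

Balance at month 3: $44,000.4800 × (1 + 0.007)^3 = $44,930.9732…
After $22,400.00 payment: $44,930.9732… − $22,400.00 = $22,530.9732…
Balance at month 9: $22,530.9732… × (1 + 0.007)^6 = $23,493.9898…
Penalty: 9 × 1.5% × $44,000.48 = $5,940.06…
Final settlement = outstanding balance + penalty = $23,493.9898… + $5,940.06… = $29,434.05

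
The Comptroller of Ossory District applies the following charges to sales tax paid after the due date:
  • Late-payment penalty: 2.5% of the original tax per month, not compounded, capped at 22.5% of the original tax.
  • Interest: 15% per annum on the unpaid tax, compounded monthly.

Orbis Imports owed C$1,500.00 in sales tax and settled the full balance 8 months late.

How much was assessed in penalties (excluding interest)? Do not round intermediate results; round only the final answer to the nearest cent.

Penalty: 8 × 2.5% × C$1,500.00 = C$300.00 (below the 22.5% cap of C$337.50)

C$300.00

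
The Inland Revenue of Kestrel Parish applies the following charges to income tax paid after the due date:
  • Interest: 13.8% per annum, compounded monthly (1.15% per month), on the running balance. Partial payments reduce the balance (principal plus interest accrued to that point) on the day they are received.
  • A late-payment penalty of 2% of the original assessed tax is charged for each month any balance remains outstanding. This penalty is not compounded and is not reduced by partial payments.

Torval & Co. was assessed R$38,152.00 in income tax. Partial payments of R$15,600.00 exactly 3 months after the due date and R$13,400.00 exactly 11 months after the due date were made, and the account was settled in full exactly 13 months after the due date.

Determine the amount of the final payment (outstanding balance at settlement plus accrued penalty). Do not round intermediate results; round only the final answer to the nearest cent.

Balance at month 3: R$38,152.0000 × (1 + 0.0115)^3 = R$39,483.4388…
After R$15,600.00 payment: R$39,483.4388… − R$15,600.00 = R$23,883.4388…
Balance at month 11: R$23,883.4388… × (1 + 0.0115)^8 = R$26,171.2192…
After R$13,400.00 payment: R$26,171.2192… − R$13,400.00 = R$12,771.2192…
Balance at month 13: R$12,771.2192… × (1 + 0.0115)^2 = R$13,066.6463…
Penalty: 13 × 2% × R$38,152.00 = R$9,919.52
Final settlement = outstanding balance + penalty = R$13,066.6463… + R$9,919.52 = R$22,986.17

R$22,986.17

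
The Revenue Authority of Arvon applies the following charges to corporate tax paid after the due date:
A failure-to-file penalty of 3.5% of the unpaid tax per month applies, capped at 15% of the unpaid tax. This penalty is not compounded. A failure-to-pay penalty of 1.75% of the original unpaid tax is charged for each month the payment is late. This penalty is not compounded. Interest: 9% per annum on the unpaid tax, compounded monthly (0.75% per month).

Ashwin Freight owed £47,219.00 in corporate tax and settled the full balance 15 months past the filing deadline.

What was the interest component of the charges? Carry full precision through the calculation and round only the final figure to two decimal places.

Interest: £47,219.00 × ((1 + 0.0075)^15 − 1) = £47,219.00 × 0.1186026… = £5,600.2959…

£5,600.30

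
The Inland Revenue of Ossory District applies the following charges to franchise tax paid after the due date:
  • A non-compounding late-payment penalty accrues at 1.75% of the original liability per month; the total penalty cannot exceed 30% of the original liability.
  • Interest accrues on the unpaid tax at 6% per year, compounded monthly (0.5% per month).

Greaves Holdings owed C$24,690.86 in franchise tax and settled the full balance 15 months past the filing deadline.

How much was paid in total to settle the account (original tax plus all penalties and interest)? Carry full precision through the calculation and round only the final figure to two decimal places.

Penalty: 15 × 1.75% × C$24,690.86 = C$6,481.35… (below the 30% cap of C$7,407.26…)
Interest: C$24,690.86 × ((1 + 0.005)^15 − 1) = C$24,690.86 × 0.0776827… = C$1,918.0536…
Total = C$24,690.86 + C$6,481.3508… + C$1,918.0536… = C$33,090.26

C$33,090.26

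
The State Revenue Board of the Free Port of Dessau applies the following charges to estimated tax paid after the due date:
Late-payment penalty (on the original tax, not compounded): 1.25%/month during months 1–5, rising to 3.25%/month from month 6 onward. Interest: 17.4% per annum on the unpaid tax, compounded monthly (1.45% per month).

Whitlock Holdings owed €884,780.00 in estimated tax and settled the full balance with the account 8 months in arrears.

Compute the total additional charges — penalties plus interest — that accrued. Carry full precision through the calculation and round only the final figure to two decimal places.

€249,561.80

Penalty, months 1–5: 5 × 1.25% × €884,780.00 = €55,298.75
Penalty, months 6–8: 3 × 3.25% × €884,780.00 = €86,266.05
Interest: €884,780.00 × ((1 + 0.0145)^8 − 1) = €884,780.00 × 0.1220609… = €107,997.0020…
Penalties + interest = €141,564.8000 + €107,997.0020… = €249,561.80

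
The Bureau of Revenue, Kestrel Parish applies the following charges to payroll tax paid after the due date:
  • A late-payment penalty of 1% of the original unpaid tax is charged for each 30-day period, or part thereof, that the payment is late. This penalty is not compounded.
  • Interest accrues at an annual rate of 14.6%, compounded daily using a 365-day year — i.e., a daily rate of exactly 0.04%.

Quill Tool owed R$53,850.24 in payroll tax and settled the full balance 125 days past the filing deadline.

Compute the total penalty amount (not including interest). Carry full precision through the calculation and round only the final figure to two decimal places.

R$2,692.51

Penalty periods: ⌈125/30⌉ = 5; penalty = 5 × 1% × R$53,850.24 = R$2,692.51…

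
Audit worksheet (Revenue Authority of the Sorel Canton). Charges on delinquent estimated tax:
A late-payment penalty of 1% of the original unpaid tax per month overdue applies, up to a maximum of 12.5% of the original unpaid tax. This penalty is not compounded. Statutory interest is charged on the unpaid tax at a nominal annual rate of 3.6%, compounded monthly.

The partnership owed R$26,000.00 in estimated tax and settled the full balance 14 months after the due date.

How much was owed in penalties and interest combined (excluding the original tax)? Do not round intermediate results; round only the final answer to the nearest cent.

Penalty (uncapped): 14 × 1% × R$26,000.00 = R$3,640.00; cap = 12.5% × R$26,000.00 = R$3,250.00 → penalty = R$3,250.00
Interest (3.6%/yr ÷ 12 = 0.3%/month): R$26,000.00 × ((1 + 0.003)^14 − 1) = R$1,113.5516…
Penalties + interest = R$3,250.0000 + R$1,113.5516… = R$4,363.55

R$4,363.55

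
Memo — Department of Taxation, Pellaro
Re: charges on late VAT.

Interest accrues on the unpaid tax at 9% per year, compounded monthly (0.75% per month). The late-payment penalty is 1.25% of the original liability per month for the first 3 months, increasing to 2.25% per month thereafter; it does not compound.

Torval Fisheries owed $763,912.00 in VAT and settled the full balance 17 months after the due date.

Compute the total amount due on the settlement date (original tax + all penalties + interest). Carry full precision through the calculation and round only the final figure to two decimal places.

$1,136,658.70

Penalty, months 1–3: 3 × 1.25% × $763,912.00 = $28,646.70
Penalty, months 4–17: 14 × 2.25% × $763,912.00 = $240,632.28
Interest: $763,912.00 × ((1 + 0.0075)^17 − 1) = $763,912.00 × 0.1354446… = $103,467.7205…
Total = $763,912.00 + $269,278.9800 + $103,467.7205… = $1,136,658.70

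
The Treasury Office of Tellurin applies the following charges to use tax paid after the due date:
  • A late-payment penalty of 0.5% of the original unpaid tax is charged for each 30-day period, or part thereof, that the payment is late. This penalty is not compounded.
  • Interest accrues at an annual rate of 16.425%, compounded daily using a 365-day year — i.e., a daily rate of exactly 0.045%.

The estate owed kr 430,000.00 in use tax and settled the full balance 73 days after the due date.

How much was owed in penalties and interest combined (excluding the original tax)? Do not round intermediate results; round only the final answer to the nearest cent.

Penalty periods: ⌈73/30⌉ = 3; penalty = 3 × 0.5% × kr 430,000.00 = kr 6,450.00
Interest: kr 430,000.00 × ((1 + 0.00045)^73 − 1) = kr 430,000.00 × 0.03338788… = kr 14,356.7895…
Penalties + interest = kr 6,450.0000 + kr 14,356.7895… = kr 20,806.79

kr 20,806.79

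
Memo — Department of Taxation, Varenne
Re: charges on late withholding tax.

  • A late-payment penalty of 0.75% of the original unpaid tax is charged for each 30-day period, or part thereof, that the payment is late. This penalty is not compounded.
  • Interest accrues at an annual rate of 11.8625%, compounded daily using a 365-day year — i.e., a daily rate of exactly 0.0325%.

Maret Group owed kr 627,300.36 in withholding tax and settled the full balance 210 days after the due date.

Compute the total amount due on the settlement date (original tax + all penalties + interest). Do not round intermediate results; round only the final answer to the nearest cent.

Penalty periods: ⌈210/30⌉ = 7; penalty = 7 × 0.75% × kr 627,300.36 = kr 32,933.27…
Interest: kr 627,300.36 × ((1 + 0.000325)^210 − 1) = kr 627,300.36 × 0.07062106… = kr 44,300.6176…
Total = kr 627,300.36 + kr 32,933.2689 + kr 44,300.6176… = kr 704,534.25

kr 704,534.25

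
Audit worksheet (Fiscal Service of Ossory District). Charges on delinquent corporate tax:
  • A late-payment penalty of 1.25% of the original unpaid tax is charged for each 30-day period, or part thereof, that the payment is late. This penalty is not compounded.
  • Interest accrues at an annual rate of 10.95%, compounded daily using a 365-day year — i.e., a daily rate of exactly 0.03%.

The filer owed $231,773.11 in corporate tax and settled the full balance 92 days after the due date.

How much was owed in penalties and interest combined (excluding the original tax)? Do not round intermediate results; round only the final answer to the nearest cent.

$18,073.70

Penalty periods: ⌈92/30⌉ = 4; penalty = 4 × 1.25% × $231,773.11 = $11,588.66…
Interest: $231,773.11 × ((1 + 0.0003)^92 − 1) = $231,773.11 × 0.02798015… = $6,485.0472…
Penalties + interest = $11,588.6555 + $6,485.0472… = $18,073.70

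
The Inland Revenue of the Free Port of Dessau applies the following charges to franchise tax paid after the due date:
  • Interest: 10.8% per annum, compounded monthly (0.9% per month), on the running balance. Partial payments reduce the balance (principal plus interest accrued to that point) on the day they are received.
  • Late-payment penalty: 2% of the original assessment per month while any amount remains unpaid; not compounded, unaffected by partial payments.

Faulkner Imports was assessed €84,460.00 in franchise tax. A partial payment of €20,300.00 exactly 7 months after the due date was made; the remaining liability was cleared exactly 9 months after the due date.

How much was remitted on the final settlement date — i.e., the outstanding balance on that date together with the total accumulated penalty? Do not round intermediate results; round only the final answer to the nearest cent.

Balance at month 7: €84,460.0000 × (1 + 0.009)^7 = €89,926.8210…
After €20,300.00 payment: €89,926.8210… − €20,300.00 = €69,626.8210…
Balance at month 9: €69,626.8210… × (1 + 0.009)^2 = €70,885.7435…
Penalty: 9 × 2% × €84,460.00 = €15,202.80
Final settlement = outstanding balance + penalty = €70,885.7435… + €15,202.80 = €86,088.54

€86,088.54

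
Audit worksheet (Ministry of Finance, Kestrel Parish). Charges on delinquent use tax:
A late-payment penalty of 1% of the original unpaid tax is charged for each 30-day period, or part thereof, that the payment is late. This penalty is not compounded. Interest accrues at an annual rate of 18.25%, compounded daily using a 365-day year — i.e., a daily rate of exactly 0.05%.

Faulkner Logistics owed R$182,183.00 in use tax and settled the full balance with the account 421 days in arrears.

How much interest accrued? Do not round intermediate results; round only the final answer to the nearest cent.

Interest: R$182,183.00 × ((1 + 0.0005)^421 − 1) = R$182,183.00 × 0.23423012… = R$42,672.7463…

R$42,672.75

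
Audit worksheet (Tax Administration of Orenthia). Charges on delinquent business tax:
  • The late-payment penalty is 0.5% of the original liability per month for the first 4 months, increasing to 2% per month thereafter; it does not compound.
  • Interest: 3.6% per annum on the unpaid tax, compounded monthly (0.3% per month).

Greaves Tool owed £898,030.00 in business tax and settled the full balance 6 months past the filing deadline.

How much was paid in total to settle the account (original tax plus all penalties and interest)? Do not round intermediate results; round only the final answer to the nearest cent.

£968,198.06

Penalty, months 1–4: 4 × 0.5% × £898,030.00 = £17,960.60
Penalty, months 5–6: 2 × 2% × £898,030.00 = £35,921.20
Interest: £898,030.00 × ((1 + 0.003)^6 − 1) = £898,030.00 × 0.0181355… = £16,286.2601…
Total = £898,030.00 + £53,881.8000 + £16,286.2601… = £968,198.06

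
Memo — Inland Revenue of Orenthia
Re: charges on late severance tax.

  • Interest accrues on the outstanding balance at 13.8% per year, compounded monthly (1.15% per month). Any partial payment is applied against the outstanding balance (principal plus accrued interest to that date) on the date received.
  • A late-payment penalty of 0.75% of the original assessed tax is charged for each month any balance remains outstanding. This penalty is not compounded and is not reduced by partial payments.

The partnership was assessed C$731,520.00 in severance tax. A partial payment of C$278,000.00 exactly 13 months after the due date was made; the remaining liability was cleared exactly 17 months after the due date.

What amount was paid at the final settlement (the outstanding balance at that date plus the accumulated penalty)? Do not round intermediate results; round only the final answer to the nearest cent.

Balance at month 13: C$731,520.0000 × (1 + 0.0115)^13 = C$848,755.7642…
After C$278,000.00 payment: C$848,755.7642… − C$278,000.00 = C$570,755.7642…
Balance at month 17: C$570,755.7642… × (1 + 0.0115)^4 = C$597,466.9063…
Penalty: 17 × 0.75% × C$731,520.00 = C$93,268.80
Final settlement = outstanding balance + penalty = C$597,466.9063… + C$93,268.80 = C$690,735.71

C$690,735.71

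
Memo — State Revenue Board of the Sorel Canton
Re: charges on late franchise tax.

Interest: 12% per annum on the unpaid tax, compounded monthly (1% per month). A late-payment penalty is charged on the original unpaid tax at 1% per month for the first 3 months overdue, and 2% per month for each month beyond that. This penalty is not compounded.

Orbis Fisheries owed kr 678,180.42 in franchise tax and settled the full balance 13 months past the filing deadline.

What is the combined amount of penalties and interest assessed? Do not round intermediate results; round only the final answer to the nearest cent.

Penalty, months 1–3: 3 × 1% × kr 678,180.42 = kr 20,345.41…
Penalty, months 4–13: 10 × 2% × kr 678,180.42 = kr 135,636.08…
Interest: kr 678,180.42 × ((1 + 0.01)^13 − 1) = kr 678,180.42 × 0.1380933… = kr 93,652.1589…
Penalties + interest = kr 155,981.4966 + kr 93,652.1589… = kr 249,633.66

kr 249,633.66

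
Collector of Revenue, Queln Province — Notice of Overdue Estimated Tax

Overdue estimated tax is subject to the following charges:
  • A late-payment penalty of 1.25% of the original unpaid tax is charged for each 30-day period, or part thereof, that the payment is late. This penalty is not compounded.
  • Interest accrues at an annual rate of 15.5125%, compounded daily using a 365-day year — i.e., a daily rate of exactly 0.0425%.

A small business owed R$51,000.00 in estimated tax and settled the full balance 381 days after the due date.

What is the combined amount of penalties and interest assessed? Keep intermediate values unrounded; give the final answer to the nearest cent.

Penalty periods: ⌈381/30⌉ = 13; penalty = 13 × 1.25% × R$51,000.00 = R$8,287.50
Interest: R$51,000.00 × ((1 + 0.000425)^381 − 1) = R$51,000.00 × 0.17573161… = R$8,962.3121…
Penalties + interest = R$8,287.5000 + R$8,962.3121… = R$17,249.81

R$17,249.81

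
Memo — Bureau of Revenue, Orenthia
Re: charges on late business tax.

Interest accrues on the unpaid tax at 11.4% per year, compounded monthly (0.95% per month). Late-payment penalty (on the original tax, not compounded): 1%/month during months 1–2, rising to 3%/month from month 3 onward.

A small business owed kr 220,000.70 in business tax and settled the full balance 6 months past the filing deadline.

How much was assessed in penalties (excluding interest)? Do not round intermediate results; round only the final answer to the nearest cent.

kr 30,800.10

Penalty, months 1–2: 2 × 1% × kr 220,000.70 = kr 4,400.01…
Penalty, months 3–6: 4 × 3% × kr 220,000.70 = kr 26,400.08…
Total penalty = kr 4,400.01… + kr 26,400.08… = kr 30,800.10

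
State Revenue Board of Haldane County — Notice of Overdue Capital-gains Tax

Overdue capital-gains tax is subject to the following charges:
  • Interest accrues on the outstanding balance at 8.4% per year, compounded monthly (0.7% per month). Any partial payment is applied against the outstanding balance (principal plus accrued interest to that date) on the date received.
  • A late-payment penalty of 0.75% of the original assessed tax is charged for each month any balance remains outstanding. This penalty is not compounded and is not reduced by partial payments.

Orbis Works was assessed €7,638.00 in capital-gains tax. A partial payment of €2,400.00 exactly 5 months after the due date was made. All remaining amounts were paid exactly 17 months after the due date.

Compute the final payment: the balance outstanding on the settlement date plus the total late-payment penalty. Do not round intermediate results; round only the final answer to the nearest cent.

Balance at month 5: €7,638.0000 × (1 + 0.007)^5 = €7,909.0989…
After €2,400.00 payment: €7,909.0989… − €2,400.00 = €5,509.0989…
Balance at month 17: €5,509.0989… × (1 + 0.007)^12 = €5,990.1020…
Penalty: 17 × 0.75% × €7,638.00 = €973.85…
Final settlement = outstanding balance + penalty = €5,990.1020… + €973.85… = €6,963.95

€6,963.95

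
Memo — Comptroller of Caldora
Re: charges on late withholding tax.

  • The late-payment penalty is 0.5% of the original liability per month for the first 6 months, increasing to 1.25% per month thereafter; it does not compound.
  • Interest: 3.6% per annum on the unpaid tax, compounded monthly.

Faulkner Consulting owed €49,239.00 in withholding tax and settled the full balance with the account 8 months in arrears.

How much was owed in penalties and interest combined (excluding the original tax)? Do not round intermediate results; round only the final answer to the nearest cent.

€3,902.36

Penalty, months 1–6: 6 × 0.5% × €49,239.00 = €1,477.17
Penalty, months 7–8: 2 × 1.25% × €49,239.00 = €1,230.98…
Interest (3.6%/yr ÷ 12 = 0.3%/month): €49,239.00 × ((1 + 0.003)^8 − 1) = €1,194.2190…
Penalties + interest = €2,708.1450 + €1,194.2190… = €3,902.36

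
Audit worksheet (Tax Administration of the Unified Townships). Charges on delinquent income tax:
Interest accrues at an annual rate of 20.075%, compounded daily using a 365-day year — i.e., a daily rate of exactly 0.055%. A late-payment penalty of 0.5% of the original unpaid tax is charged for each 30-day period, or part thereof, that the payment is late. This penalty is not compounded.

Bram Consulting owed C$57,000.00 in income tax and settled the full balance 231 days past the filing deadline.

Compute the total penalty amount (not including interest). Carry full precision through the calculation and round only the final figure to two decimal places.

Penalty periods: ⌈231/30⌉ = 8; penalty = 8 × 0.5% × C$57,000.00 = C$2,280.00

C$2,280.00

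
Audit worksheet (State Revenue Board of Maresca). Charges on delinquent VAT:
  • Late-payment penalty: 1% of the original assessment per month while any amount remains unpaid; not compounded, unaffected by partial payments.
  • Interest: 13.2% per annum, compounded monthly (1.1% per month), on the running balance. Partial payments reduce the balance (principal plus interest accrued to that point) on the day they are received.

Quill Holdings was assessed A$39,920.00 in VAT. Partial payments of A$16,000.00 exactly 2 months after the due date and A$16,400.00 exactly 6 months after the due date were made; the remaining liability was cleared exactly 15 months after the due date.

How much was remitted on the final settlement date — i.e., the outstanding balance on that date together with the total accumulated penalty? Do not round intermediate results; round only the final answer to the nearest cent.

Balance at month 2: A$39,920.0000 × (1 + 0.011)^2 = A$40,803.0703…
After A$16,000.00 payment: A$40,803.0703… − A$16,000.00 = A$24,803.0703…
Balance at month 6: A$24,803.0703… × (1 + 0.011)^4 = A$25,912.5449…
After A$16,400.00 payment: A$25,912.5449… − A$16,400.00 = A$9,512.5449…
Balance at month 15: A$9,512.5449… × (1 + 0.011)^9 = A$10,496.8047…
Penalty: 15 × 1% × A$39,920.00 = A$5,988.00
Final settlement = outstanding balance + penalty = A$10,496.8047… + A$5,988.00 = A$16,484.80

A$16,484.80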